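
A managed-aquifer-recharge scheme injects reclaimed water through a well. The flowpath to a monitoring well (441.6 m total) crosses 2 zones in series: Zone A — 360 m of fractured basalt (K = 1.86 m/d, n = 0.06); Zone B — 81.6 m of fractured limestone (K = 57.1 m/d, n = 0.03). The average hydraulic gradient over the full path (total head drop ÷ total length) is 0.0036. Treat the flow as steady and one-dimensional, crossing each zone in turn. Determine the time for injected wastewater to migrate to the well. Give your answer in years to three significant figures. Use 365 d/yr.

8.08 years

Continuity: the same q passes through each zone, so ΔH = q·Σ(L_j/K_j) — the zones act as resistances in series.
Σ(L/K) = 360/1.86 + 81.6/57.1 = 193.5 + 1.429 = 195.0 d
K_eq = L_total / Σ(L/K) = 441.6 / 195.0 = 2.265 m/d
q = K_eq · i = 2.265 × 0.0036 = 0.008154 m/d (same in every zone)
Zone A: v = q/n = 0.008154/0.06 = 0.1359 m/d → t_A = 360/0.1359 = 2649 d
Zone B: v = q/n = 0.008154/0.03 = 0.2718 m/d → t_B = 81.6/0.2718 = 300.2 d
Total t = 2649 + 300.2 = 2949 d
   = 2949 / 365 = 8.08 yr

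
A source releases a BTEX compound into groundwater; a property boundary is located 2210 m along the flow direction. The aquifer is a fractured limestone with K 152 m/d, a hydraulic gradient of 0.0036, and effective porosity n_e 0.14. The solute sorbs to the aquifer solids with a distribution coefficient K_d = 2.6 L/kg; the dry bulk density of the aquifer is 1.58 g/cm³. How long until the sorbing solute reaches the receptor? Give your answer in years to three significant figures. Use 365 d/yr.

47.0 years

Darcy flux q = K·i = 152 × 0.0036 = 0.5472 m/d
Average linear velocity = 0.5472 / 0.14 = 3.909 m/d
Retardation R = 1 + ρ_b·K_d/n = 1 + 1.58×2.6/0.14 = 30.34
Contaminant velocity v_c = v/R = 3.909/30.34 = 0.1288 m/d
t = L/v_c = 2210/0.1288 = 17160 d
   = 17160/365 = 47.0 yr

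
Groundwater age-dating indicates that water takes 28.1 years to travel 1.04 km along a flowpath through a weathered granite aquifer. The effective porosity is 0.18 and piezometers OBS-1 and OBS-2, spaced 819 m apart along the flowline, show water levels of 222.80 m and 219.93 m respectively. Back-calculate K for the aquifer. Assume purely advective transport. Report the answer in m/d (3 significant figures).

Hydraulic gradient i = (222.80 − 219.93) / 819 = 2.87 / 819 = 0.003504
t = 28.1 years = 10260 d
L = 1.04 km = 1040 m
v = L / t = 1040 / 10260 = 0.1014 m/d
K = v · n / i = 0.1014 × 0.18 / 0.003504 = 5.21 m/d

5.21 m/d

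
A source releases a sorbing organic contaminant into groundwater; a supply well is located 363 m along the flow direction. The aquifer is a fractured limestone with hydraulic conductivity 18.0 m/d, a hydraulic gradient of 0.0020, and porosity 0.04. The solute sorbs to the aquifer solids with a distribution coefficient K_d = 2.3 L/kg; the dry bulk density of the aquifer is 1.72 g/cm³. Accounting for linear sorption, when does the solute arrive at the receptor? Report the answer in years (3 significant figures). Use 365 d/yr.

q = Ki = 18.0 × 0.0020 = 0.03600 m/d
Seepage velocity v = q / n = 0.03600 / 0.04 = 0.9000 m/d
Retardation R = 1 + ρ_b·K_d/n = 1 + 1.72×2.3/0.04 = 99.90
Contaminant velocity v_c = v/R = 0.9000/99.90 = 0.009009 m/d
t = L/v_c = 363/0.009009 = 40290 d
   = 40290/365 = 110 yr

110 years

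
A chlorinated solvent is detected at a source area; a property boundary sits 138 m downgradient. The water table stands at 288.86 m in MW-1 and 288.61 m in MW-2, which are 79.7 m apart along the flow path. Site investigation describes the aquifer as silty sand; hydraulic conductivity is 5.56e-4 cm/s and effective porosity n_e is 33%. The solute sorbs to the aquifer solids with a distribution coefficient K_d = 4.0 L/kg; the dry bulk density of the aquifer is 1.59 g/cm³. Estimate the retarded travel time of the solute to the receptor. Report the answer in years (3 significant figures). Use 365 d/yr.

1680 years

Hydraulic gradient i = (288.86 − 288.61) / 79.7 = 0.25 / 79.7 = 0.003137
K = 5.56e-4 cm/s × 864 = 0.4804 m/d
q = Ki = 0.4804 × 0.003137 = 0.001507 m/d
Average linear velocity = 0.001507 / 0.33 = 0.004566 m/d
Retardation R = 1 + ρ_b·K_d/n = 1 + 1.59×4.0/0.33 = 20.27
Contaminant velocity v_c = v/R = 0.004566/20.27 = 2.252e-4 m/d
t = L/v_c = 138/2.252e-4 = 612700 d
   = 612700/365 = 1680 yr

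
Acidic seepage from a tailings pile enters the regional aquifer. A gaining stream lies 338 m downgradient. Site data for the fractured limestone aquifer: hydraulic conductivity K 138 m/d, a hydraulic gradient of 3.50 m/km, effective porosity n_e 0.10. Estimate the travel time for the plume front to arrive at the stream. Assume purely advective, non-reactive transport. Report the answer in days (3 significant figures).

70.0 days

Specific discharge q = 138 × 0.0035 = 0.4830 m/d
v_s = q/n_e = 0.4830/0.10 = 4.830 m/d
t = L / v = 338 / 4.830 = 69.98 d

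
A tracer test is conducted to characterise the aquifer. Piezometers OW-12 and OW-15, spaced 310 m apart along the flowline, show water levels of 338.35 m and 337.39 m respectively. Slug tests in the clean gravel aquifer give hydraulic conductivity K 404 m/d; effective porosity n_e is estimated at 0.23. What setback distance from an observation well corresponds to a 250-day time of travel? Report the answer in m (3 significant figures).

Hydraulic gradient i = (338.35 − 337.39) / 310 = 0.96 / 310 = 0.003097
q = Ki = 404 × 0.003097 = 1.251 m/d
v = Ki/n = 404·0.003097/0.23 = 5.440 m/d
L = v × T = 5.440 × 250 = 1360 m

1360 m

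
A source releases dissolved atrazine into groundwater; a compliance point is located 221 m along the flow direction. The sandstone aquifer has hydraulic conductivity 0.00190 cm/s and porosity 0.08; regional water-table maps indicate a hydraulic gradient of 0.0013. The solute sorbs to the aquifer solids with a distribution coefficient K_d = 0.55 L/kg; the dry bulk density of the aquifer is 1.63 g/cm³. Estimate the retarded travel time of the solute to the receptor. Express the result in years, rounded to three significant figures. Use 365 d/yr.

277 years

K = 0.00190 cm/s × 864 = 1.642 m/d
q = Ki = 1.642 × 0.0013 = 0.002134 m/d
v = Ki/n = 1.642·0.0013/0.08 = 0.02668 m/d
Retardation R = 1 + ρ_b·K_d/n = 1 + 1.63×0.55/0.08 = 12.21
Contaminant velocity v_c = v/R = 0.02668/12.21 = 0.002185 m/d
t = L/v_c = 221/0.002185 = 101100 d
   = 101100/365 = 277 yr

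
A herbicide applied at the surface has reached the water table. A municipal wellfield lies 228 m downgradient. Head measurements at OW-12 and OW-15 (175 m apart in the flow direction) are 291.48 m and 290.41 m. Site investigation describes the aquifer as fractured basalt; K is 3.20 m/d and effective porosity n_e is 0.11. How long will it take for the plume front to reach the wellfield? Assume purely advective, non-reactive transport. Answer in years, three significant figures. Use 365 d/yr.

3.51 years

Hydraulic gradient i = (291.48 − 290.41) / 175 = 1.07 / 175 = 0.006114
Darcy flux q = K·i = 3.20 × 0.006114 = 0.01957 m/d
v = Ki/n = 3.20·0.006114/0.11 = 0.1779 m/d
t = L / v = 228 / 0.1779 = 1282 d
   = 1282 / 365 = 3.51 yr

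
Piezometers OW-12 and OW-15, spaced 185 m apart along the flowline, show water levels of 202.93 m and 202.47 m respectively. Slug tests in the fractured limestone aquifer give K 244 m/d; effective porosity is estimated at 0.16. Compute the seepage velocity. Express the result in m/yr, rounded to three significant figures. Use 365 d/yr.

1380 m/yr

Hydraulic gradient i = (202.93 − 202.47) / 185 = 0.46 / 185 = 0.002486
Specific discharge q = 244 × 0.002486 = 0.6067 m/d
Average linear velocity = 0.6067 / 0.16 = 3.792 m/d
   = 3.792 × 365 = 1380 m/yr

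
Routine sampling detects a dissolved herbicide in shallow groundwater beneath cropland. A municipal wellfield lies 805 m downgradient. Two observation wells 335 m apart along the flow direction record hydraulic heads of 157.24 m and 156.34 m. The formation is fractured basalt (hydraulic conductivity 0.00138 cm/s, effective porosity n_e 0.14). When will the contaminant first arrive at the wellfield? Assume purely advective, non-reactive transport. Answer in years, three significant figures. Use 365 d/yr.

Hydraulic gradient i = (157.24 − 156.34) / 335 = 0.90 / 335 = 0.002687
K = 0.00138 cm/s × 864 = 1.192 m/d
Specific discharge q = 1.192 × 0.002687 = 0.003203 m/d
Seepage velocity v = q / n = 0.003203 / 0.14 = 0.02288 m/d
t = L / v = 805 / 0.02288 = 35180 d
   = 35180 / 365 = 96.4 yr

96.4 years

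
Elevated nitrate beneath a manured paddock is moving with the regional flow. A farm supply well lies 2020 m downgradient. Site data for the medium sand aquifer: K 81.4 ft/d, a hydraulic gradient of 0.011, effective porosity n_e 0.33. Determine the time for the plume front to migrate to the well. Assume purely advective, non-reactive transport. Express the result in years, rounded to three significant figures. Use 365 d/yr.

6.69 years

K = 81.4 ft/d × 0.3048 = 24.81 m/d
Specific discharge q = 24.81 × 0.011 = 0.2729 m/d
Seepage velocity v = q / n = 0.2729 / 0.33 = 0.8270 m/d
t = L / v = 2020 / 0.8270 = 2442 d
   = 2442 / 365 = 6.69 yr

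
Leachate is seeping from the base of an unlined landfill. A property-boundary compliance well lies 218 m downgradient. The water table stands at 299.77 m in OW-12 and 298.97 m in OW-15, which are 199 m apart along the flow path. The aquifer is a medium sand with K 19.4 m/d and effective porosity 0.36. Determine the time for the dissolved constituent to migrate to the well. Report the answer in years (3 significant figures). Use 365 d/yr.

Hydraulic gradient i = (299.77 − 298.97) / 199 = 0.80 / 199 = 0.004020
q = Ki = 19.4 × 0.004020 = 0.07799 m/d
Average linear velocity = 0.07799 / 0.36 = 0.2166 m/d
t = L / v = 218 / 0.2166 = 1006 d
   = 1006 / 365 = 2.76 yr

2.76 years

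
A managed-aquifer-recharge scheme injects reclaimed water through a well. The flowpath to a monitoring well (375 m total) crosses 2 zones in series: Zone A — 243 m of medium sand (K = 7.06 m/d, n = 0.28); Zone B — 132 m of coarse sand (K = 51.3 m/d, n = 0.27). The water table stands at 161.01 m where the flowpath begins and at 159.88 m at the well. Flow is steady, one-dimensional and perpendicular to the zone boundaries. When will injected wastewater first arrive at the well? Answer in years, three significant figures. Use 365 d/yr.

Total head drop ΔH = 161.01 − 159.88 = 1.13 m
Continuity: the same q passes through each zone, so ΔH = q·Σ(L_j/K_j) — the zones act as resistances in series.
Σ(L/K) = 243/7.06 + 132/51.3 = 34.42 + 2.573 = 36.99 d
q = ΔH / Σ(L/K) = 1.13 / 36.99 = 0.03055 m/d (same in every zone)
Zone A: v = q/n = 0.03055/0.28 = 0.1091 m/d → t_A = 243/0.1091 = 2227 d
Zone B: v = q/n = 0.03055/0.27 = 0.1131 m/d → t_B = 132/0.1131 = 1167 d
Total t = 2227 + 1167 = 3394 d
   = 3394 / 365 = 9.30 yr

9.30 years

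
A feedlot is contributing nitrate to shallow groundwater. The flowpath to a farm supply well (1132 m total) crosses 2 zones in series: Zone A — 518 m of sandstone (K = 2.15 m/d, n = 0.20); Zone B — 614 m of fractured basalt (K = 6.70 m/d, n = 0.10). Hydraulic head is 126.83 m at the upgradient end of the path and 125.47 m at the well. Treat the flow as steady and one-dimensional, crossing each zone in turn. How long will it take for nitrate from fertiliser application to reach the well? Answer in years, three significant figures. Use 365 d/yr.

Total head drop ΔH = 126.83 − 125.47 = 1.36 m
Continuity: the same q passes through each zone, so ΔH = q·Σ(L_j/K_j) — the zones act as resistances in series.
Σ(L/K) = 518/2.15 + 614/6.70 = 240.9 + 91.64 = 332.6 d
q = ΔH / Σ(L/K) = 1.36 / 332.6 = 0.004089 m/d (same in every zone)
Zone A: v = q/n = 0.004089/0.20 = 0.02045 m/d → t_A = 518/0.02045 = 25330 d
Zone B: v = q/n = 0.004089/0.10 = 0.04089 m/d → t_B = 614/0.04089 = 15010 d
Total t = 25330 + 15010 = 40350 d
   = 40350 / 365 = 111 yr

111 years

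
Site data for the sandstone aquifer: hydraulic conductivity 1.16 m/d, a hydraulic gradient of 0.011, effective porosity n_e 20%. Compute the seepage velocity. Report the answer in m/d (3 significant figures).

0.0638 m/d

q = Ki = 1.16 × 0.011 = 0.01276 m/d
v = Ki/n = 1.16·0.011/0.20 = 0.06380 m/d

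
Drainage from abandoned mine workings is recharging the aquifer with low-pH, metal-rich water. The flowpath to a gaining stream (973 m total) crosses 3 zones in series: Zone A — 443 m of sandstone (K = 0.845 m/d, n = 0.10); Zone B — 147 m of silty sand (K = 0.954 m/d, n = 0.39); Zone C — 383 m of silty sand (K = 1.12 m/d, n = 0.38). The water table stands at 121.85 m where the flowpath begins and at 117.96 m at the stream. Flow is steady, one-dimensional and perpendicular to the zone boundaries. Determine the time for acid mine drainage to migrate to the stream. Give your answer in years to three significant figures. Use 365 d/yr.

Total head drop ΔH = 121.85 − 117.96 = 3.89 m
Steady 1-D flow in series ⇒ the Darcy flux q is identical in every zone and the zone head losses add (resistances L/K in series).
Σ(L/K) = 443/0.845 + 147/0.954 + 383/1.12 = 524.3 + 154.1 + 342.0 = 1020 d
q = ΔH / Σ(L/K) = 3.89 / 1020 = 0.003813 m/d (same in every zone)
Zone A: v = q/n = 0.003813/0.10 = 0.03813 m/d → t_A = 443/0.03813 = 11620 d
Zone B: v = q/n = 0.003813/0.39 = 0.009776 m/d → t_B = 147/0.009776 = 15040 d
Zone C: v = q/n = 0.003813/0.38 = 0.01003 m/d → t_C = 383/0.01003 = 38170 d
Total t = 11620 + 15040 + 38170 = 64830 d
   = 64830 / 365 = 178 yr

178 years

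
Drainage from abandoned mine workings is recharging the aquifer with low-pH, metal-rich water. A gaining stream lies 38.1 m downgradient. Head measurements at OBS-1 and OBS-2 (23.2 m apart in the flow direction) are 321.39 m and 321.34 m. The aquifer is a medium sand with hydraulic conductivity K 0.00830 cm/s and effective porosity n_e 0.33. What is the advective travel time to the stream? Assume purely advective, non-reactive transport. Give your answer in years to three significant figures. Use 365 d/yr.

Hydraulic gradient i = (321.39 − 321.34) / 23.2 = 0.05 / 23.2 = 0.002155
K = 0.00830 cm/s × 864 = 7.171 m/d
Specific discharge q = 7.171 × 0.002155 = 0.01546 m/d
Seepage velocity v = q / n = 0.01546 / 0.33 = 0.04683 m/d
t = L / v = 38.1 / 0.04683 = 813.5 d
   = 813.5 / 365 = 2.23 yr

2.23 years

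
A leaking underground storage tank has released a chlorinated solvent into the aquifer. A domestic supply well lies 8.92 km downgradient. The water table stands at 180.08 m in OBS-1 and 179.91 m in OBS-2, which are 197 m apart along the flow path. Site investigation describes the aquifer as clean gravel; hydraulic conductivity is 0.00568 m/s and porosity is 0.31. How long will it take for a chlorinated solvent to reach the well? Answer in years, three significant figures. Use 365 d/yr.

17.9 years

Hydraulic gradient i = (180.08 − 179.91) / 197 = 0.17 / 197 = 8.629e-4
K = 0.00568 m/s × 86400 s/d = 490.8 m/d
Specific discharge q = 490.8 × 8.629e-4 = 0.4235 m/d
v = Ki/n = 490.8·8.629e-4/0.31 = 1.366 m/d
L = 8.92 km = 8920 m
t = L / v = 8920 / 1.366 = 6530 d
   = 6530 / 365 = 17.9 yr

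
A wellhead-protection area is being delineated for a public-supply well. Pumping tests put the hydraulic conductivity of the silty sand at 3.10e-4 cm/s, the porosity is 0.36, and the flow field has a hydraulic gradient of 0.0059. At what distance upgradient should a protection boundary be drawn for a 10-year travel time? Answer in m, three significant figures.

16.0 m

K = 3.10e-4 cm/s × 864 = 0.2678 m/d
q = Ki = 0.2678 × 0.0059 = 0.001580 m/d
Average linear velocity = 0.001580 / 0.36 = 0.004390 m/d
T = 10 yr × 365 = 3650 d
L = v × T = 0.004390 × 3650 = 16.02 m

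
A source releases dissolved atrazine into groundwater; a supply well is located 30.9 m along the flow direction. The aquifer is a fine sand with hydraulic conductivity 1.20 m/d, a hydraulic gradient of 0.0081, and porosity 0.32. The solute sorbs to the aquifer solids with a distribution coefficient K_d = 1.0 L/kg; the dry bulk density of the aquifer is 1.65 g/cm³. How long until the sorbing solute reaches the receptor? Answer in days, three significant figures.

Darcy flux q = K·i = 1.20 × 0.0081 = 0.009720 m/d
Average linear velocity = 0.009720 / 0.32 = 0.03038 m/d
Retardation R = 1 + ρ_b·K_d/n = 1 + 1.65×1.0/0.32 = 6.156
Contaminant velocity v_c = v/R = 0.03038/6.156 = 0.004934 m/d
t = L/v_c = 30.9/0.004934 = 6263 d

6260 days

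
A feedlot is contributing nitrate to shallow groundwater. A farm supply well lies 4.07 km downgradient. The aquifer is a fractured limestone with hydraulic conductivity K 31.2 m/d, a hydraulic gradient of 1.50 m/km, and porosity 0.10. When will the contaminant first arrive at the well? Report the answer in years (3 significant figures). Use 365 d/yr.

23.8 years

Specific discharge q = 31.2 × 0.0015 = 0.04680 m/d
v = Ki/n = 31.2·0.0015/0.10 = 0.4680 m/d
L = 4.07 km = 4070 m
t = L / v = 4070 / 0.4680 = 8697 d
   = 8697 / 365 = 23.8 yr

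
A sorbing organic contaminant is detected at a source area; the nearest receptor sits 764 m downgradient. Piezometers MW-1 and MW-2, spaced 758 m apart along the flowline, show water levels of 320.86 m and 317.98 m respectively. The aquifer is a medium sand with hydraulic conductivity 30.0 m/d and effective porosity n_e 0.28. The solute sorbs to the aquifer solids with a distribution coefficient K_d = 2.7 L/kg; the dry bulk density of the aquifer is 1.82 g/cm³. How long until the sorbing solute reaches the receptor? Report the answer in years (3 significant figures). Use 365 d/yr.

95.4 years

Hydraulic gradient i = (320.86 − 317.98) / 758 = 2.88 / 758 = 0.003799
Darcy flux q = K·i = 30.0 × 0.003799 = 0.1140 m/d
v_s = q/n_e = 0.1140/0.28 = 0.4071 m/d
Retardation R = 1 + ρ_b·K_d/n = 1 + 1.82×2.7/0.28 = 18.55
Contaminant velocity v_c = v/R = 0.4071/18.55 = 0.02195 m/d
t = L/v_c = 764/0.02195 = 34810 d
   = 34810/365 = 95.4 yr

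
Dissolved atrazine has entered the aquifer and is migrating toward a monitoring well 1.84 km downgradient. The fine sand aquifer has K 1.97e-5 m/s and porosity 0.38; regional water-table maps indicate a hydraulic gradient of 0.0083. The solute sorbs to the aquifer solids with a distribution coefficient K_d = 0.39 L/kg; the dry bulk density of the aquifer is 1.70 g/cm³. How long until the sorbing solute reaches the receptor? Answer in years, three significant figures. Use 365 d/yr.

372 years

K = 1.97e-5 m/s × 86400 s/d = 1.702 m/d
Specific discharge q = 1.702 × 0.0083 = 0.01413 m/d
Average linear velocity = 0.01413 / 0.38 = 0.03718 m/d
Retardation R = 1 + ρ_b·K_d/n = 1 + 1.70×0.39/0.38 = 2.745
Contaminant velocity v_c = v/R = 0.03718/2.745 = 0.01354 m/d
L = 1.84 km = 1840 m
t = L/v_c = 1840/0.01354 = 135800 d
   = 135800/365 = 372 yr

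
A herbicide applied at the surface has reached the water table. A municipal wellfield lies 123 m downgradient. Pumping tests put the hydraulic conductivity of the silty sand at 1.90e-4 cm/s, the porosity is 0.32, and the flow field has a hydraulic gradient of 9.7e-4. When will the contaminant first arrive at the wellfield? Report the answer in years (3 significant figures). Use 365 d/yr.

K = 1.90e-4 cm/s × 864 = 0.1642 m/d
Darcy flux q = K·i = 0.1642 × 9.7e-4 = 1.592e-4 m/d
Average linear velocity = 1.592e-4 / 0.32 = 4.976e-4 m/d
t = L / v = 123 / 4.976e-4 = 247200 d
   = 247200 / 365 = 677 yr

677 years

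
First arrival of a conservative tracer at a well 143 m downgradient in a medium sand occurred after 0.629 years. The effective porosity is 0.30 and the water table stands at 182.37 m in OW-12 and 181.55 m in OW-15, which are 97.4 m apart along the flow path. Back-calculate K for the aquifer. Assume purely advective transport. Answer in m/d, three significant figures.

Hydraulic gradient i = (182.37 − 181.55) / 97.4 = 0.82 / 97.4 = 0.008419
t = 0.629 years = 229.6 d
v = L / t = 143 / 229.6 = 0.6229 m/d
K = v · n / i = 0.6229 × 0.30 / 0.008419 = 22.2 m/d

22.2 m/d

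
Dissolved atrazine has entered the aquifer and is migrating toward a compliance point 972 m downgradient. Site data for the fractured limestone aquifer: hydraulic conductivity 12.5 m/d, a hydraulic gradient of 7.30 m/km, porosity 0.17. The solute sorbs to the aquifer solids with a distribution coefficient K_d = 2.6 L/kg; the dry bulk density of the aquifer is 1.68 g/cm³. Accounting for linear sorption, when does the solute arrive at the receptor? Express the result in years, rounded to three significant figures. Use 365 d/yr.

132 years

Darcy flux q = K·i = 12.5 × 0.0073 = 0.09125 m/d
Average linear velocity = 0.09125 / 0.17 = 0.5368 m/d
Retardation R = 1 + ρ_b·K_d/n = 1 + 1.68×2.6/0.17 = 26.69
Contaminant velocity v_c = v/R = 0.5368/26.69 = 0.02011 m/d
t = L/v_c = 972/0.02011 = 48340 d
   = 48340/365 = 132 yr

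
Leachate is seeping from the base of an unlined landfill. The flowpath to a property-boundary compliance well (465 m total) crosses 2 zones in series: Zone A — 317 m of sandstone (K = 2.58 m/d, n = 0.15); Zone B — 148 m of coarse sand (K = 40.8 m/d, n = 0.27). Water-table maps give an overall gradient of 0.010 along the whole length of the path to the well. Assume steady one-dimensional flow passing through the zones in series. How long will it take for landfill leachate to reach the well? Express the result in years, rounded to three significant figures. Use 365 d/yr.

6.52 years

Steady 1-D flow in series ⇒ the Darcy flux q is identical in every zone and the zone head losses add (resistances L/K in series).
Σ(L/K) = 317/2.58 + 148/40.8 = 122.9 + 3.627 = 126.5 d
K_eq = L_total / Σ(L/K) = 465 / 126.5 = 3.676 m/d
q = K_eq · i = 3.676 × 0.010 = 0.03676 m/d (same in every zone)
Zone A: v = q/n = 0.03676/0.15 = 0.2451 m/d → t_A = 317/0.2451 = 1294 d
Zone B: v = q/n = 0.03676/0.27 = 0.1361 m/d → t_B = 148/0.1361 = 1087 d
Total t = 1294 + 1087 = 2381 d
   = 2381 / 365 = 6.52 yr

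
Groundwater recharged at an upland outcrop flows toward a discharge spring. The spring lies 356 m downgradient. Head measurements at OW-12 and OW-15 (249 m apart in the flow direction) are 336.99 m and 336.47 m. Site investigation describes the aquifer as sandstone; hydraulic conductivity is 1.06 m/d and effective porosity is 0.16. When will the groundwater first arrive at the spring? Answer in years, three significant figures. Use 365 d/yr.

Hydraulic gradient i = (336.99 − 336.47) / 249 = 0.52 / 249 = 0.002088
Specific discharge q = 1.06 × 0.002088 = 0.002214 m/d
Seepage velocity v = q / n = 0.002214 / 0.16 = 0.01384 m/d
t = L / v = 356 / 0.01384 = 25730 d
   = 25730 / 365 = 70.5 yr

70.5 years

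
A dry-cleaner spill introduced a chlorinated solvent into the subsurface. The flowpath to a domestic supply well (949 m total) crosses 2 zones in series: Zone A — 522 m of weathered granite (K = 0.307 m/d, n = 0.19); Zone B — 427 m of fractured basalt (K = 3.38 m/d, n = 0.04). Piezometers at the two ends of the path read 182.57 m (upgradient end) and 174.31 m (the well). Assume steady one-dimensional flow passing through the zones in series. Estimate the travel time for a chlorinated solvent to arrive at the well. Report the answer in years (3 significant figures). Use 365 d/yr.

Total head drop ΔH = 182.57 − 174.31 = 8.26 m
Continuity: the same q passes through each zone, so ΔH = q·Σ(L_j/K_j) — the zones act as resistances in series.
Σ(L/K) = 522/0.307 + 427/3.38 = 1700 + 126.3 = 1827 d
q = ΔH / Σ(L/K) = 8.26 / 1827 = 0.004522 m/d (same in every zone)
Zone A: v = q/n = 0.004522/0.19 = 0.02380 m/d → t_A = 522/0.02380 = 21930 d
Zone B: v = q/n = 0.004522/0.04 = 0.1130 m/d → t_B = 427/0.1130 = 3777 d
Total t = 21930 + 3777 = 25710 d
   = 25710 / 365 = 70.4 yr

70.4 years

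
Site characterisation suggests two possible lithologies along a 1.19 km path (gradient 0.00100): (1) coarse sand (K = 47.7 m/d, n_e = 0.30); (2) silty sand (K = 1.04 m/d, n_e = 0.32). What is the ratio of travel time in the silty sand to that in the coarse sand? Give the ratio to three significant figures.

Unit 1 (coarse sand): v = 47.7×0.0010/0.30 = 0.1590 m/d, t = 1190/0.1590 = 7484 d
Unit 2 (silty sand): v = 1.04×0.0010/0.32 = 0.003250 m/d, t = 1190/0.003250 = 366200 d
t(silty sand) / t(coarse sand) = 366200/7484 = 48.9

48.9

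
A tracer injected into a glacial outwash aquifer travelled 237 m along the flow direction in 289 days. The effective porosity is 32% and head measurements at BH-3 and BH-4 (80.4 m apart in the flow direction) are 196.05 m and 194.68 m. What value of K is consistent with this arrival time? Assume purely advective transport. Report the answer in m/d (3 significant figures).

Hydraulic gradient i = (196.05 − 194.68) / 80.4 = 1.37 / 80.4 = 0.01704
v = L / t = 237 / 289 = 0.8201 m/d
K = v · n / i = 0.8201 × 0.32 / 0.01704 = 15.4 m/d

15.4 m/d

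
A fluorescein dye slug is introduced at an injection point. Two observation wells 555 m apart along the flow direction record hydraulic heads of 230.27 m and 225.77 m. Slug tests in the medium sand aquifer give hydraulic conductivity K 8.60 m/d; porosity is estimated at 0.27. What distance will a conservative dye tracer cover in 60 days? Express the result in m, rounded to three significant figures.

Hydraulic gradient i = (230.27 − 225.77) / 555 = 4.50 / 555 = 0.008108
Darcy flux q = K·i = 8.60 × 0.008108 = 0.06973 m/d
v = Ki/n = 8.60·0.008108/0.27 = 0.2583 m/d
L = v × T = 0.2583 × 60 = 15.50 m

15.5 m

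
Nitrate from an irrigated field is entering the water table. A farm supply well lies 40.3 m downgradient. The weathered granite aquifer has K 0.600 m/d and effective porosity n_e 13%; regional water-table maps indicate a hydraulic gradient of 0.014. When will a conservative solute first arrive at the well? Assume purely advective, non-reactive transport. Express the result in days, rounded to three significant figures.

624 days

Specific discharge q = 0.600 × 0.014 = 0.008400 m/d
Average linear velocity = 0.008400 / 0.13 = 0.06462 m/d
t = L / v = 40.3 / 0.06462 = 623.7 d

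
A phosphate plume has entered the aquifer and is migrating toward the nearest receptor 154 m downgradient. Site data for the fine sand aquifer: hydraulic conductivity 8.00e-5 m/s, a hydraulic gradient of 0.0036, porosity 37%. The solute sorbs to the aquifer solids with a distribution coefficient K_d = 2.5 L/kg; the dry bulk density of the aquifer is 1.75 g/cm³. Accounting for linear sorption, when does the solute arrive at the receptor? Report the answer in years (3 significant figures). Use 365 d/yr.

K = 8.00e-5 m/s × 86400 s/d = 6.912 m/d
Darcy flux q = K·i = 6.912 × 0.0036 = 0.02488 m/d
Seepage velocity v = q / n = 0.02488 / 0.37 = 0.06725 m/d
Retardation R = 1 + ρ_b·K_d/n = 1 + 1.75×2.5/0.37 = 12.82
Contaminant velocity v_c = v/R = 0.06725/12.82 = 0.005244 m/d
t = L/v_c = 154/0.005244 = 29370 d
   = 29370/365 = 80.5 yr

80.5 years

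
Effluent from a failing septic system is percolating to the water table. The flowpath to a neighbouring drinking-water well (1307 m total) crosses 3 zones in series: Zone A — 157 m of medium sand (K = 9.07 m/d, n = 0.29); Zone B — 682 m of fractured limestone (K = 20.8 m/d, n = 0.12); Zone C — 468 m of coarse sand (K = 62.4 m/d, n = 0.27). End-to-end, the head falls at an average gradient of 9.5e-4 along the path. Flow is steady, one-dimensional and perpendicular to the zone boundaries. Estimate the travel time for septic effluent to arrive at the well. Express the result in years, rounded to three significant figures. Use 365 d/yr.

Steady 1-D flow in series ⇒ the Darcy flux q is identical in every zone and the zone head losses add (resistances L/K in series).
Σ(L/K) = 157/9.07 + 682/20.8 + 468/62.4 = 17.31 + 32.79 + 7.500 = 57.60 d
K_eq = L_total / Σ(L/K) = 1307 / 57.60 = 22.69 m/d
q = K_eq · i = 22.69 × 9.5e-4 = 0.02156 m/d (same in every zone)
Zone A: v = q/n = 0.02156/0.29 = 0.07433 m/d → t_A = 157/0.07433 = 2112 d
Zone B: v = q/n = 0.02156/0.12 = 0.1796 m/d → t_B = 682/0.1796 = 3796 d
Zone C: v = q/n = 0.02156/0.27 = 0.07984 m/d → t_C = 468/0.07984 = 5862 d
Total t = 2112 + 3796 + 5862 = 11770 d
   = 11770 / 365 = 32.2 yr

32.2 years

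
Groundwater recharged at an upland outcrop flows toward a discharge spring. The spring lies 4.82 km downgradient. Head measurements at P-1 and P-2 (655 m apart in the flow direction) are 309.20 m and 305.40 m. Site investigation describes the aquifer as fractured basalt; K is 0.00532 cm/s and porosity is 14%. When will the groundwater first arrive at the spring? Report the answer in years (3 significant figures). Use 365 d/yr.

Hydraulic gradient i = (309.20 − 305.40) / 655 = 3.80 / 655 = 0.005802
K = 0.00532 cm/s × 864 = 4.596 m/d
Specific discharge q = 4.596 × 0.005802 = 0.02667 m/d
Seepage velocity v = q / n = 0.02667 / 0.14 = 0.1905 m/d
L = 4.82 km = 4820 m
t = L / v = 4820 / 0.1905 = 25310 d
   = 25310 / 365 = 69.3 yr

69.3 years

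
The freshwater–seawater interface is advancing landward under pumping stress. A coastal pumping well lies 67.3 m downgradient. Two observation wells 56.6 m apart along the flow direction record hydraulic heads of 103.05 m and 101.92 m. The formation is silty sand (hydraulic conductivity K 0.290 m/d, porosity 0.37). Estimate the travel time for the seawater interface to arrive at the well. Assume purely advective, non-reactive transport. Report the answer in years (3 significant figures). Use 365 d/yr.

Hydraulic gradient i = (103.05 − 101.92) / 56.6 = 1.13 / 56.6 = 0.01996
q = Ki = 0.290 × 0.01996 = 0.005790 m/d
Average linear velocity = 0.005790 / 0.37 = 0.01565 m/d
t = L / v = 67.3 / 0.01565 = 4301 d
   = 4301 / 365 = 11.8 yr

11.8 years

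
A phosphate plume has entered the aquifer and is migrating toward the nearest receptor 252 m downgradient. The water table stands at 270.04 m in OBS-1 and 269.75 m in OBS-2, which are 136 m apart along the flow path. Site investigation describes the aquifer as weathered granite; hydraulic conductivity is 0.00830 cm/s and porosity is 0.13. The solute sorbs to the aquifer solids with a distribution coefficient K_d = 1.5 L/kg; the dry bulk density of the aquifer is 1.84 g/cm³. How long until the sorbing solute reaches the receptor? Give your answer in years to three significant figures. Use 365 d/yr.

130 years

Hydraulic gradient i = (270.04 − 269.75) / 136 = 0.29 / 136 = 0.002132
K = 0.00830 cm/s × 864 = 7.171 m/d
Darcy flux q = K·i = 7.171 × 0.002132 = 0.01529 m/d
v = Ki/n = 7.171·0.002132/0.13 = 0.1176 m/d
Retardation R = 1 + ρ_b·K_d/n = 1 + 1.84×1.5/0.13 = 22.23
Contaminant velocity v_c = v/R = 0.1176/22.23 = 0.005291 m/d
t = L/v_c = 252/0.005291 = 47630 d
   = 47630/365 = 130 yr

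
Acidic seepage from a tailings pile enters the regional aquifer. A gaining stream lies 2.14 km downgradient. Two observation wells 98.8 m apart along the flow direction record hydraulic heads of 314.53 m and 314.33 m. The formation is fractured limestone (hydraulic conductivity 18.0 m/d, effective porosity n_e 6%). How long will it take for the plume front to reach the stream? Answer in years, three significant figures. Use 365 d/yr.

9.65 years

Hydraulic gradient i = (314.53 − 314.33) / 98.8 = 0.20 / 98.8 = 0.002024
Specific discharge q = 18.0 × 0.002024 = 0.03644 m/d
Average linear velocity = 0.03644 / 0.06 = 0.6073 m/d
L = 2.14 km = 2140 m
t = L / v = 2140 / 0.6073 = 3524 d
   = 3524 / 365 = 9.65 yr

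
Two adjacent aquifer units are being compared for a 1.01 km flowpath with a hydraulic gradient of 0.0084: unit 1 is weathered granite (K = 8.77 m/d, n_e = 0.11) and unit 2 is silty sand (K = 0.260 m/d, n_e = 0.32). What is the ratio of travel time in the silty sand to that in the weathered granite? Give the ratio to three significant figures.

98.1

Unit 1 (weathered granite): v = 8.77×0.0084/0.11 = 0.6697 m/d, t = 1010/0.6697 = 1508 d
Unit 2 (silty sand): v = 0.260×0.0084/0.32 = 0.006825 m/d, t = 1010/0.006825 = 148000 d
t(silty sand) / t(weathered granite) = 148000/1508 = 98.1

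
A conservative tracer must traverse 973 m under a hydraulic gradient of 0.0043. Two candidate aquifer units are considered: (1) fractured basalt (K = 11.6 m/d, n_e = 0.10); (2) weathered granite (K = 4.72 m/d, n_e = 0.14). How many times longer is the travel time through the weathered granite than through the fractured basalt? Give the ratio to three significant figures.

3.44

Unit 1 (fractured basalt): v = 11.6×0.0043/0.10 = 0.4988 m/d, t = 973/0.4988 = 1951 d
Unit 2 (weathered granite): v = 4.72×0.0043/0.14 = 0.1450 m/d, t = 973/0.1450 = 6712 d
t(weathered granite) / t(fractured basalt) = 6712/1951 = 3.44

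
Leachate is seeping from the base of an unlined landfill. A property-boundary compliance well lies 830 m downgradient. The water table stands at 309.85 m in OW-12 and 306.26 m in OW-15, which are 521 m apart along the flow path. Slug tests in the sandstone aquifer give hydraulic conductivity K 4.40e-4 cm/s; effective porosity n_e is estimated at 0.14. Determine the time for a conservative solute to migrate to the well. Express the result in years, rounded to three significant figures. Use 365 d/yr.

122 years

Hydraulic gradient i = (309.85 − 306.26) / 521 = 3.59 / 521 = 0.006891
K = 4.40e-4 cm/s × 864 = 0.3802 m/d
Specific discharge q = 0.3802 × 0.006891 = 0.002620 m/d
v = Ki/n = 0.3802·0.006891/0.14 = 0.01871 m/d
t = L / v = 830 / 0.01871 = 44360 d
   = 44360 / 365 = 122 yr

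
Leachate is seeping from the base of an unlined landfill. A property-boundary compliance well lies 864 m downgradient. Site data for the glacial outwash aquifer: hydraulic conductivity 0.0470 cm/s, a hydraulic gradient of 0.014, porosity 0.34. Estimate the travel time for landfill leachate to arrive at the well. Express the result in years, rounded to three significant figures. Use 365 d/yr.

1.42 years

K = 0.0470 cm/s × 864 = 40.61 m/d
Specific discharge q = 40.61 × 0.014 = 0.5685 m/d
Average linear velocity = 0.5685 / 0.34 = 1.672 m/d
t = L / v = 864 / 1.672 = 516.7 d
   = 516.7 / 365 = 1.42 yr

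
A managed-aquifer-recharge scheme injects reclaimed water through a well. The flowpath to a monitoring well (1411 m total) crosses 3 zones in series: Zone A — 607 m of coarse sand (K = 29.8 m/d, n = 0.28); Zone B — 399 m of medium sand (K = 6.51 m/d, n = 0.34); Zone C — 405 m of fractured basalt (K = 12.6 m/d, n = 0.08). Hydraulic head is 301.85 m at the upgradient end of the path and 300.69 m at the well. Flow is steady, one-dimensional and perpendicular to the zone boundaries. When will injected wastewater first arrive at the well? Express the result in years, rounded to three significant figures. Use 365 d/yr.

Total head drop ΔH = 301.85 − 300.69 = 1.16 m
Continuity: the same q passes through each zone, so ΔH = q·Σ(L_j/K_j) — the zones act as resistances in series.
Σ(L/K) = 607/29.8 + 399/6.51 + 405/12.6 = 20.37 + 61.29 + 32.14 = 113.8 d
q = ΔH / Σ(L/K) = 1.16 / 113.8 = 0.01019 m/d (same in every zone)
Zone A: v = q/n = 0.01019/0.28 = 0.03640 m/d → t_A = 607/0.03640 = 16670 d
Zone B: v = q/n = 0.01019/0.34 = 0.02998 m/d → t_B = 399/0.02998 = 13310 d
Zone C: v = q/n = 0.01019/0.08 = 0.1274 m/d → t_C = 405/0.1274 = 3179 d
Total t = 16670 + 13310 + 3179 = 33160 d
   = 33160 / 365 = 90.9 yr

90.9 years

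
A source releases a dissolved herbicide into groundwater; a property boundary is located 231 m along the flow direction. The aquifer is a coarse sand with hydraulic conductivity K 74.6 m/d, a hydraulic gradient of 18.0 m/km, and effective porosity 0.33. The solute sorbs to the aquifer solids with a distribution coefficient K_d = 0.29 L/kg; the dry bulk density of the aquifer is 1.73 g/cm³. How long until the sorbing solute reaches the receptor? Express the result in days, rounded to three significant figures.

q = Ki = 74.6 × 0.018 = 1.343 m/d
Average linear velocity = 1.343 / 0.33 = 4.069 m/d
Retardation R = 1 + ρ_b·K_d/n = 1 + 1.73×0.29/0.33 = 2.520
Contaminant velocity v_c = v/R = 4.069/2.520 = 1.615 m/d
t = L/v_c = 231/1.615 = 143.1 d

143 days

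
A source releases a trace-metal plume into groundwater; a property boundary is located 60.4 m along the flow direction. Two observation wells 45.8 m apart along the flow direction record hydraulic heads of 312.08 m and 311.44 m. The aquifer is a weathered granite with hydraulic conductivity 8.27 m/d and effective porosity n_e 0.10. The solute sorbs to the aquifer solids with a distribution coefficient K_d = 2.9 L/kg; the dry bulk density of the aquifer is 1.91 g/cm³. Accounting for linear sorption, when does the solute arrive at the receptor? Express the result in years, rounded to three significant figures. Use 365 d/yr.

Hydraulic gradient i = (312.08 − 311.44) / 45.8 = 0.64 / 45.8 = 0.01397
q = Ki = 8.27 × 0.01397 = 0.1156 m/d
Seepage velocity v = q / n = 0.1156 / 0.10 = 1.156 m/d
Retardation R = 1 + ρ_b·K_d/n = 1 + 1.91×2.9/0.10 = 56.39
Contaminant velocity v_c = v/R = 1.156/56.39 = 0.02049 m/d
t = L/v_c = 60.4/0.02049 = 2947 d
   = 2947/365 = 8.07 yr

8.07 years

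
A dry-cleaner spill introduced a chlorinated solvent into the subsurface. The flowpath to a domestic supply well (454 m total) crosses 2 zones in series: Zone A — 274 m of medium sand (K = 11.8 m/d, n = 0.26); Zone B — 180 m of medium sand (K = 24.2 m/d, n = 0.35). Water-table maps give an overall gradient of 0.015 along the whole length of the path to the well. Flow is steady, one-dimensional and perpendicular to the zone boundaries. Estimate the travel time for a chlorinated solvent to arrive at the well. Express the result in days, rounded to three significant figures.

Steady 1-D flow in series ⇒ the Darcy flux q is identical in every zone and the zone head losses add (resistances L/K in series).
Σ(L/K) = 274/11.8 + 180/24.2 = 23.22 + 7.438 = 30.66 d
K_eq = L_total / Σ(L/K) = 454 / 30.66 = 14.81 m/d
q = K_eq · i = 14.81 × 0.015 = 0.2221 m/d (same in every zone)
Zone A: v = q/n = 0.2221/0.26 = 0.8543 m/d → t_A = 274/0.8543 = 320.7 d
Zone B: v = q/n = 0.2221/0.35 = 0.6346 m/d → t_B = 180/0.6346 = 283.6 d
Total t = 320.7 + 283.6 = 604.3 d

604 days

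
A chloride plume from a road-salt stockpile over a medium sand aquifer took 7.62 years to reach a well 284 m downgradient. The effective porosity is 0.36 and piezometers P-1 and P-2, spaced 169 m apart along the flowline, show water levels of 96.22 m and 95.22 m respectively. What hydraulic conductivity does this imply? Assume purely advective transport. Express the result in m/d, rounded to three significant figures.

6.21 m/d

Hydraulic gradient i = (96.22 − 95.22) / 169 = 1.00 / 169 = 0.005917
t = 7.62 years = 2781 d
v = L / t = 284 / 2781 = 0.1021 m/d
K = v · n / i = 0.1021 × 0.36 / 0.005917 = 6.21 m/d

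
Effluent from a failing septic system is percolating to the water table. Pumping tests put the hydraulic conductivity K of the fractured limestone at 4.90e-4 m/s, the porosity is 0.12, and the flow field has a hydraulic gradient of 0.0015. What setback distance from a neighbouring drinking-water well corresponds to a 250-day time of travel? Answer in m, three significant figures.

K = 4.90e-4 m/s × 86400 s/d = 42.34 m/d
q = Ki = 42.34 × 0.0015 = 0.06350 m/d
v = Ki/n = 42.34·0.0015/0.12 = 0.5292 m/d
L = v × T = 0.5292 × 250 = 132.3 m

132 m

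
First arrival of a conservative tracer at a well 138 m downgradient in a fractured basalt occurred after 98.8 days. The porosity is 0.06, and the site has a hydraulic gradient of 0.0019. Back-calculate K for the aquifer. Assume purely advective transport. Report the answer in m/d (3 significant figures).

44.1 m/d

v = L / t = 138 / 98.8 = 1.397 m/d
K = v · n / i = 1.397 × 0.06 / 0.0019 = 44.1 m/d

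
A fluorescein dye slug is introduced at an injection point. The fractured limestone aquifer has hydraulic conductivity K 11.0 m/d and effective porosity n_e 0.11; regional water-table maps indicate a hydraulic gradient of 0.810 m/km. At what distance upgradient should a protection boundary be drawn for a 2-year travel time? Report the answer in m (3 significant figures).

59.1 m

Darcy flux q = K·i = 11.0 × 8.1e-4 = 0.008910 m/d
Seepage velocity v = q / n = 0.008910 / 0.11 = 0.08100 m/d
T = 2 yr × 365 = 730 d
L = v × T = 0.08100 × 730 = 59.13 m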